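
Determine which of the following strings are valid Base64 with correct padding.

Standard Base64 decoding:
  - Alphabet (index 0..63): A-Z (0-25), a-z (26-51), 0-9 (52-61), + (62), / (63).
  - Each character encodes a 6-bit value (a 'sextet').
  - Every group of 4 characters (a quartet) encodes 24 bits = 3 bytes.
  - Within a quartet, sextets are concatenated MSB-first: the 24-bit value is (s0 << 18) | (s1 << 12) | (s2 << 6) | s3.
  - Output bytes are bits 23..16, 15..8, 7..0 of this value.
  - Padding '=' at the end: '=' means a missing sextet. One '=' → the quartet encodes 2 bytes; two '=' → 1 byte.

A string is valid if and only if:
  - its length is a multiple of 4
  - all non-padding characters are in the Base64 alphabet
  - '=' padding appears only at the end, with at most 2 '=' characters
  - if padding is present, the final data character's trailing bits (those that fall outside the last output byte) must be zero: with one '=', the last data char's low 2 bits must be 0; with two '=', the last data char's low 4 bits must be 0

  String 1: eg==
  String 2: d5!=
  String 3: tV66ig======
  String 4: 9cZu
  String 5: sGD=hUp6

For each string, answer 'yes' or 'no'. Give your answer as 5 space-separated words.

Answer: yes no no yes no

Derivation:
String 1: 'eg==' → valid
String 2: 'd5!=' → invalid (bad char(s): ['!'])
String 3: 'tV66ig======' → invalid (6 pad chars (max 2))
String 4: '9cZu' → valid
String 5: 'sGD=hUp6' → invalid (bad char(s): ['=']; '=' in middle)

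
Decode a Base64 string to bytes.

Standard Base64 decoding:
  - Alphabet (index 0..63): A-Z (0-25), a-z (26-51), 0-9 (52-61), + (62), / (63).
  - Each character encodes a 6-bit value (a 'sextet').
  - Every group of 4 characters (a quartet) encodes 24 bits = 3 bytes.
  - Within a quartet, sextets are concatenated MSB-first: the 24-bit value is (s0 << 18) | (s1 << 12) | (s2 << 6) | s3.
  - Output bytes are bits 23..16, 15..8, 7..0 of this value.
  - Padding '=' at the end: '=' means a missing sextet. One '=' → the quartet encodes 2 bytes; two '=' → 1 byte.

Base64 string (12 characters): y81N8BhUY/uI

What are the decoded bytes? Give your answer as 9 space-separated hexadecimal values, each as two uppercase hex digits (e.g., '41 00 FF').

After char 0 ('y'=50): chars_in_quartet=1 acc=0x32 bytes_emitted=0
After char 1 ('8'=60): chars_in_quartet=2 acc=0xCBC bytes_emitted=0
After char 2 ('1'=53): chars_in_quartet=3 acc=0x32F35 bytes_emitted=0
After char 3 ('N'=13): chars_in_quartet=4 acc=0xCBCD4D -> emit CB CD 4D, reset; bytes_emitted=3
After char 4 ('8'=60): chars_in_quartet=1 acc=0x3C bytes_emitted=3
After char 5 ('B'=1): chars_in_quartet=2 acc=0xF01 bytes_emitted=3
After char 6 ('h'=33): chars_in_quartet=3 acc=0x3C061 bytes_emitted=3
After char 7 ('U'=20): chars_in_quartet=4 acc=0xF01854 -> emit F0 18 54, reset; bytes_emitted=6
After char 8 ('Y'=24): chars_in_quartet=1 acc=0x18 bytes_emitted=6
After char 9 ('/'=63): chars_in_quartet=2 acc=0x63F bytes_emitted=6
After char 10 ('u'=46): chars_in_quartet=3 acc=0x18FEE bytes_emitted=6
After char 11 ('I'=8): chars_in_quartet=4 acc=0x63FB88 -> emit 63 FB 88, reset; bytes_emitted=9

Answer: CB CD 4D F0 18 54 63 FB 88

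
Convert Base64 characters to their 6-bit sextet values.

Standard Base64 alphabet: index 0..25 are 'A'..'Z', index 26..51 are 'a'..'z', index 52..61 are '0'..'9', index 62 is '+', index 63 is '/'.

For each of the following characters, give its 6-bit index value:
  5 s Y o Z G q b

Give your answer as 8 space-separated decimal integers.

'5': 0..9 range, 52 + ord('5') − ord('0') = 57
's': a..z range, 26 + ord('s') − ord('a') = 44
'Y': A..Z range, ord('Y') − ord('A') = 24
'o': a..z range, 26 + ord('o') − ord('a') = 40
'Z': A..Z range, ord('Z') − ord('A') = 25
'G': A..Z range, ord('G') − ord('A') = 6
'q': a..z range, 26 + ord('q') − ord('a') = 42
'b': a..z range, 26 + ord('b') − ord('a') = 27

Answer: 57 44 24 40 25 6 42 27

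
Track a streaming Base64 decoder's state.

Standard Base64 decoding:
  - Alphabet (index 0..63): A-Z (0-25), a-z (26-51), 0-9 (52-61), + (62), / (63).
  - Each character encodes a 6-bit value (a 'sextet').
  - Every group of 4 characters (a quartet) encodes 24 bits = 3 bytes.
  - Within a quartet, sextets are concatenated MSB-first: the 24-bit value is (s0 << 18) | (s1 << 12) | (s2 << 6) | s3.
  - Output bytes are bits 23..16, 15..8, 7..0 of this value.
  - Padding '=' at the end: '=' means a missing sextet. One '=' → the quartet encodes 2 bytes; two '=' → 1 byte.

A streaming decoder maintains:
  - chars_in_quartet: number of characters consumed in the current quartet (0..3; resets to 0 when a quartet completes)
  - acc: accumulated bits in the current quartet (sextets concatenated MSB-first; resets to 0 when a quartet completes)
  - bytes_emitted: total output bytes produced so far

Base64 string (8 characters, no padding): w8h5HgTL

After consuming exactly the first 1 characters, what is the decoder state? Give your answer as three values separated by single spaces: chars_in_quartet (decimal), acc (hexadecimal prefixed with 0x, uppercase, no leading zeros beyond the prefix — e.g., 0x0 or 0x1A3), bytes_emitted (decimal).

Answer: 1 0x30 0

Derivation:
After char 0 ('w'=48): chars_in_quartet=1 acc=0x30 bytes_emitted=0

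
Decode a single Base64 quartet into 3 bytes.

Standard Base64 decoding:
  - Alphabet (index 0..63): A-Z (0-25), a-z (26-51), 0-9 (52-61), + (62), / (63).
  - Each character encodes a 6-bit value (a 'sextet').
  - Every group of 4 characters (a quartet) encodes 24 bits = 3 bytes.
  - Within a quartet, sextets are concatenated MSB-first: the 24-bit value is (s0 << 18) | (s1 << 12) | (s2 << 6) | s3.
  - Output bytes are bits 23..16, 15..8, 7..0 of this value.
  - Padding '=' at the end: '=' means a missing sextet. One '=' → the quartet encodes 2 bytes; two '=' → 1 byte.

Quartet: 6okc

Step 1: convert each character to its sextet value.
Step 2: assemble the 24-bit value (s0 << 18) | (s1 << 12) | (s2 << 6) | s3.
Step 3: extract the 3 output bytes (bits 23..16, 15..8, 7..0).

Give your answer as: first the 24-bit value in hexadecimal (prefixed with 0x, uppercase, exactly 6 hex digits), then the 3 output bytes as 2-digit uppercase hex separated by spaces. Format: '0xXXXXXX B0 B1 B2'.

Sextets: 6=58, o=40, k=36, c=28
24-bit: (58<<18) | (40<<12) | (36<<6) | 28
      = 0xE80000 | 0x028000 | 0x000900 | 0x00001C
      = 0xEA891C
Bytes: (v>>16)&0xFF=EA, (v>>8)&0xFF=89, v&0xFF=1C

Answer: 0xEA891C EA 89 1C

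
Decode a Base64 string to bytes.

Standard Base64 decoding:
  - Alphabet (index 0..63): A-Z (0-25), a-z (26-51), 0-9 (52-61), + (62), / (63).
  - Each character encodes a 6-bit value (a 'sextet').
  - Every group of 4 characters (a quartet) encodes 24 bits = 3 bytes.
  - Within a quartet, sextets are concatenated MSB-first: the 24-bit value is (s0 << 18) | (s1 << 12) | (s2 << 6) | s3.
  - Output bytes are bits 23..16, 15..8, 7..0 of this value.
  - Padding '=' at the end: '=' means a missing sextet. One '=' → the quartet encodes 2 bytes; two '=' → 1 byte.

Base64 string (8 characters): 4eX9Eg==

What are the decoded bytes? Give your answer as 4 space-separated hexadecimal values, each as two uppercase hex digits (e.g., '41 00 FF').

Answer: E1 E5 FD 12

Derivation:
After char 0 ('4'=56): chars_in_quartet=1 acc=0x38 bytes_emitted=0
After char 1 ('e'=30): chars_in_quartet=2 acc=0xE1E bytes_emitted=0
After char 2 ('X'=23): chars_in_quartet=3 acc=0x38797 bytes_emitted=0
After char 3 ('9'=61): chars_in_quartet=4 acc=0xE1E5FD -> emit E1 E5 FD, reset; bytes_emitted=3
After char 4 ('E'=4): chars_in_quartet=1 acc=0x4 bytes_emitted=3
After char 5 ('g'=32): chars_in_quartet=2 acc=0x120 bytes_emitted=3
Padding '==': partial quartet acc=0x120 -> emit 12; bytes_emitted=4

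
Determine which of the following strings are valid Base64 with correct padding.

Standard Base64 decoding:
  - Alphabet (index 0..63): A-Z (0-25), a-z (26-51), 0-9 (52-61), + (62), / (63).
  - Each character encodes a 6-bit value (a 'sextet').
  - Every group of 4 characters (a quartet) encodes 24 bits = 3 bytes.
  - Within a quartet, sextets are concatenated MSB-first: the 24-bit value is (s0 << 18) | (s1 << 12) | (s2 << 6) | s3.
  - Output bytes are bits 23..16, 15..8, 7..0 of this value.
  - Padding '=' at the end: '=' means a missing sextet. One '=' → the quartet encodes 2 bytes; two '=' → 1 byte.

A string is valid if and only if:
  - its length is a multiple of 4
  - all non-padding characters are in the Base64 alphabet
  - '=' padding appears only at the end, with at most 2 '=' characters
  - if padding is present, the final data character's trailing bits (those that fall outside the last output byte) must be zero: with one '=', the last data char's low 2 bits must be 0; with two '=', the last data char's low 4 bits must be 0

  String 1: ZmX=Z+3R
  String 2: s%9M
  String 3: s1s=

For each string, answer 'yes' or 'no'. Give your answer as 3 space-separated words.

Answer: no no yes

Derivation:
String 1: 'ZmX=Z+3R' → invalid (bad char(s): ['=']; '=' in middle)
String 2: 's%9M' → invalid (bad char(s): ['%'])
String 3: 's1s=' → valid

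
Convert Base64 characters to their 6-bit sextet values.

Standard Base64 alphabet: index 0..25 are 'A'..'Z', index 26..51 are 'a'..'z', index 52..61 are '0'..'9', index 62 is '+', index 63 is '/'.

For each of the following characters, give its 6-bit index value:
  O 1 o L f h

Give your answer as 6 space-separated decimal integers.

'O': A..Z range, ord('O') − ord('A') = 14
'1': 0..9 range, 52 + ord('1') − ord('0') = 53
'o': a..z range, 26 + ord('o') − ord('a') = 40
'L': A..Z range, ord('L') − ord('A') = 11
'f': a..z range, 26 + ord('f') − ord('a') = 31
'h': a..z range, 26 + ord('h') − ord('a') = 33

Answer: 14 53 40 11 31 33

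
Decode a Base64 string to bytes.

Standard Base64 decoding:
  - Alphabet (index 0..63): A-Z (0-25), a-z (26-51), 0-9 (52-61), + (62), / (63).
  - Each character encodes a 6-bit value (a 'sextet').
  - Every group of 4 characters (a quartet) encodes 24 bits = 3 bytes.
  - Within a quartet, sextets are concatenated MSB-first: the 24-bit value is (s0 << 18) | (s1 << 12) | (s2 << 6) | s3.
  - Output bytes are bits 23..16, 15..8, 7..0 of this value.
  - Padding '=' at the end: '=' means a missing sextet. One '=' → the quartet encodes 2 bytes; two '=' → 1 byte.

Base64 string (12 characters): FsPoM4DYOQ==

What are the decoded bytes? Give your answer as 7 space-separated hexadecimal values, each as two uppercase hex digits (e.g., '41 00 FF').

After char 0 ('F'=5): chars_in_quartet=1 acc=0x5 bytes_emitted=0
After char 1 ('s'=44): chars_in_quartet=2 acc=0x16C bytes_emitted=0
After char 2 ('P'=15): chars_in_quartet=3 acc=0x5B0F bytes_emitted=0
After char 3 ('o'=40): chars_in_quartet=4 acc=0x16C3E8 -> emit 16 C3 E8, reset; bytes_emitted=3
After char 4 ('M'=12): chars_in_quartet=1 acc=0xC bytes_emitted=3
After char 5 ('4'=56): chars_in_quartet=2 acc=0x338 bytes_emitted=3
After char 6 ('D'=3): chars_in_quartet=3 acc=0xCE03 bytes_emitted=3
After char 7 ('Y'=24): chars_in_quartet=4 acc=0x3380D8 -> emit 33 80 D8, reset; bytes_emitted=6
After char 8 ('O'=14): chars_in_quartet=1 acc=0xE bytes_emitted=6
After char 9 ('Q'=16): chars_in_quartet=2 acc=0x390 bytes_emitted=6
Padding '==': partial quartet acc=0x390 -> emit 39; bytes_emitted=7

Answer: 16 C3 E8 33 80 D8 39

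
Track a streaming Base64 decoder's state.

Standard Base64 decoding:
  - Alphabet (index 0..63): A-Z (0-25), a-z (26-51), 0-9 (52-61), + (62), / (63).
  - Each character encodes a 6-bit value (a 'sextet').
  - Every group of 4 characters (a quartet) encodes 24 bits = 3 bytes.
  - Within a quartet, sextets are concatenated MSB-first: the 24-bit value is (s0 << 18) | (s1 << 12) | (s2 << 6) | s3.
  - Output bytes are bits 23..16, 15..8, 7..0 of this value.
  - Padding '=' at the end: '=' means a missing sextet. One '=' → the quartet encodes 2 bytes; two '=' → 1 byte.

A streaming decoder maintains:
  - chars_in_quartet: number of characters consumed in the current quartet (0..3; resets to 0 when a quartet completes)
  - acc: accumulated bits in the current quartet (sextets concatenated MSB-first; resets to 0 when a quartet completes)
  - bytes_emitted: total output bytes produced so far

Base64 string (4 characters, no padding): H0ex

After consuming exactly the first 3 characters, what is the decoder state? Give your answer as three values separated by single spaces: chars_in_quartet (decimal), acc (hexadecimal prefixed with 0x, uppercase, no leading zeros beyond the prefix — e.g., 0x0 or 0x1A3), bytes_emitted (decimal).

After char 0 ('H'=7): chars_in_quartet=1 acc=0x7 bytes_emitted=0
After char 1 ('0'=52): chars_in_quartet=2 acc=0x1F4 bytes_emitted=0
After char 2 ('e'=30): chars_in_quartet=3 acc=0x7D1E bytes_emitted=0

Answer: 3 0x7D1E 0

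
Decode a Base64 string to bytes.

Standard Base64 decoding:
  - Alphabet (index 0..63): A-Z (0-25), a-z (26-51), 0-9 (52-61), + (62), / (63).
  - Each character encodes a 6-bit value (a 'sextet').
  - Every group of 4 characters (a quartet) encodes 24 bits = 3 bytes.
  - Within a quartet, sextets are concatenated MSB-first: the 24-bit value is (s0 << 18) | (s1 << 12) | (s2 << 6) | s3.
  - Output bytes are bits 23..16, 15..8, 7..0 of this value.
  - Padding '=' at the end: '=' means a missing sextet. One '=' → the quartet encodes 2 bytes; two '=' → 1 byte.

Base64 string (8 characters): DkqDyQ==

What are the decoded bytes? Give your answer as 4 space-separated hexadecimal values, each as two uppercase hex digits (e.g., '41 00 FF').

After char 0 ('D'=3): chars_in_quartet=1 acc=0x3 bytes_emitted=0
After char 1 ('k'=36): chars_in_quartet=2 acc=0xE4 bytes_emitted=0
After char 2 ('q'=42): chars_in_quartet=3 acc=0x392A bytes_emitted=0
After char 3 ('D'=3): chars_in_quartet=4 acc=0xE4A83 -> emit 0E 4A 83, reset; bytes_emitted=3
After char 4 ('y'=50): chars_in_quartet=1 acc=0x32 bytes_emitted=3
After char 5 ('Q'=16): chars_in_quartet=2 acc=0xC90 bytes_emitted=3
Padding '==': partial quartet acc=0xC90 -> emit C9; bytes_emitted=4

Answer: 0E 4A 83 C9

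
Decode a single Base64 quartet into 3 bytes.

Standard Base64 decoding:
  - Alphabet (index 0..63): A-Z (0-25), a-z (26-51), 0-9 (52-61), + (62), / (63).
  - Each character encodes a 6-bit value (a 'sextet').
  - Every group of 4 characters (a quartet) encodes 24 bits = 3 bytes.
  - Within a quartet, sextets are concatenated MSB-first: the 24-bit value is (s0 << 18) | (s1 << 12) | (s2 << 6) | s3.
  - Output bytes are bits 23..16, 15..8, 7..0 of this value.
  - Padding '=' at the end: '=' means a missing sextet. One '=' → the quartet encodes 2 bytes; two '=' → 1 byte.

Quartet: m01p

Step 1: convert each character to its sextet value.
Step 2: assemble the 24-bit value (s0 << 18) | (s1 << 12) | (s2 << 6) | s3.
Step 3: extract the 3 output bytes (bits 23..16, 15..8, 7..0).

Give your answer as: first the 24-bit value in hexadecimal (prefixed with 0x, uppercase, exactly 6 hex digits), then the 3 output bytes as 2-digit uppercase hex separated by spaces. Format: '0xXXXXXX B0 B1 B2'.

Answer: 0x9B4D69 9B 4D 69

Derivation:
Sextets: m=38, 0=52, 1=53, p=41
24-bit: (38<<18) | (52<<12) | (53<<6) | 41
      = 0x980000 | 0x034000 | 0x000D40 | 0x000029
      = 0x9B4D69
Bytes: (v>>16)&0xFF=9B, (v>>8)&0xFF=4D, v&0xFF=69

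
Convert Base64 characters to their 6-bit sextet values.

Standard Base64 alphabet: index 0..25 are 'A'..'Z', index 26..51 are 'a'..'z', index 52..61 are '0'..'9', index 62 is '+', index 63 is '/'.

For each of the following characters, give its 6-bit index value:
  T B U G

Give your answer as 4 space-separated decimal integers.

'T': A..Z range, ord('T') − ord('A') = 19
'B': A..Z range, ord('B') − ord('A') = 1
'U': A..Z range, ord('U') − ord('A') = 20
'G': A..Z range, ord('G') − ord('A') = 6

Answer: 19 1 20 6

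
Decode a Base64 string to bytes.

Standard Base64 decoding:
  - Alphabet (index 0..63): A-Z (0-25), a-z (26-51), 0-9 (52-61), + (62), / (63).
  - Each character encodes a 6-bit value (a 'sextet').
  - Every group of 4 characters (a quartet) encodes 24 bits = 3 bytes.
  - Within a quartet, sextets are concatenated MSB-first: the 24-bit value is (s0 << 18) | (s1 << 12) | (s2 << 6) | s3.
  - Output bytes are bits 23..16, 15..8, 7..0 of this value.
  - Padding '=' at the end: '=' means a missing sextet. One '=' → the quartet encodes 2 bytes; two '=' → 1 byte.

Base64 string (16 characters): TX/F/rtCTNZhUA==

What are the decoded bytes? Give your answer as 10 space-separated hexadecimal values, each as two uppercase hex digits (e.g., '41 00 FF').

Answer: 4D 7F C5 FE BB 42 4C D6 61 50

Derivation:
After char 0 ('T'=19): chars_in_quartet=1 acc=0x13 bytes_emitted=0
After char 1 ('X'=23): chars_in_quartet=2 acc=0x4D7 bytes_emitted=0
After char 2 ('/'=63): chars_in_quartet=3 acc=0x135FF bytes_emitted=0
After char 3 ('F'=5): chars_in_quartet=4 acc=0x4D7FC5 -> emit 4D 7F C5, reset; bytes_emitted=3
After char 4 ('/'=63): chars_in_quartet=1 acc=0x3F bytes_emitted=3
After char 5 ('r'=43): chars_in_quartet=2 acc=0xFEB bytes_emitted=3
After char 6 ('t'=45): chars_in_quartet=3 acc=0x3FAED bytes_emitted=3
After char 7 ('C'=2): chars_in_quartet=4 acc=0xFEBB42 -> emit FE BB 42, reset; bytes_emitted=6
After char 8 ('T'=19): chars_in_quartet=1 acc=0x13 bytes_emitted=6
After char 9 ('N'=13): chars_in_quartet=2 acc=0x4CD bytes_emitted=6
After char 10 ('Z'=25): chars_in_quartet=3 acc=0x13359 bytes_emitted=6
After char 11 ('h'=33): chars_in_quartet=4 acc=0x4CD661 -> emit 4C D6 61, reset; bytes_emitted=9
After char 12 ('U'=20): chars_in_quartet=1 acc=0x14 bytes_emitted=9
After char 13 ('A'=0): chars_in_quartet=2 acc=0x500 bytes_emitted=9
Padding '==': partial quartet acc=0x500 -> emit 50; bytes_emitted=10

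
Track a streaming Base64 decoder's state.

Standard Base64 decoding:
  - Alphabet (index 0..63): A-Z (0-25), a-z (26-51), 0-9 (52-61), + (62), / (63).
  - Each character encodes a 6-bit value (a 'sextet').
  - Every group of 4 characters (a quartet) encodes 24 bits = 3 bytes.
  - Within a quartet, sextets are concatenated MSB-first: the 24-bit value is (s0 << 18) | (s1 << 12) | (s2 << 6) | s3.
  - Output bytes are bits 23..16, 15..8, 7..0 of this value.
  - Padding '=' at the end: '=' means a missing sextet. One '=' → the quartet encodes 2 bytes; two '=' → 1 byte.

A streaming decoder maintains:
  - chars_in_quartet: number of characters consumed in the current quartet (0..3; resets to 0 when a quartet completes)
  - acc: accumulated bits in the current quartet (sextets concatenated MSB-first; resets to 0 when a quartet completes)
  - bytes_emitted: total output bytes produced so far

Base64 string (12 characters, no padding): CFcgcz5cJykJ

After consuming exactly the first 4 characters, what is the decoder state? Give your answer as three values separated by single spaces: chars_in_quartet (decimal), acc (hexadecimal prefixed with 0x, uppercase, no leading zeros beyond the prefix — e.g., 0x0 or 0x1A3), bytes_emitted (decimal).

After char 0 ('C'=2): chars_in_quartet=1 acc=0x2 bytes_emitted=0
After char 1 ('F'=5): chars_in_quartet=2 acc=0x85 bytes_emitted=0
After char 2 ('c'=28): chars_in_quartet=3 acc=0x215C bytes_emitted=0
After char 3 ('g'=32): chars_in_quartet=4 acc=0x85720 -> emit 08 57 20, reset; bytes_emitted=3

Answer: 0 0x0 3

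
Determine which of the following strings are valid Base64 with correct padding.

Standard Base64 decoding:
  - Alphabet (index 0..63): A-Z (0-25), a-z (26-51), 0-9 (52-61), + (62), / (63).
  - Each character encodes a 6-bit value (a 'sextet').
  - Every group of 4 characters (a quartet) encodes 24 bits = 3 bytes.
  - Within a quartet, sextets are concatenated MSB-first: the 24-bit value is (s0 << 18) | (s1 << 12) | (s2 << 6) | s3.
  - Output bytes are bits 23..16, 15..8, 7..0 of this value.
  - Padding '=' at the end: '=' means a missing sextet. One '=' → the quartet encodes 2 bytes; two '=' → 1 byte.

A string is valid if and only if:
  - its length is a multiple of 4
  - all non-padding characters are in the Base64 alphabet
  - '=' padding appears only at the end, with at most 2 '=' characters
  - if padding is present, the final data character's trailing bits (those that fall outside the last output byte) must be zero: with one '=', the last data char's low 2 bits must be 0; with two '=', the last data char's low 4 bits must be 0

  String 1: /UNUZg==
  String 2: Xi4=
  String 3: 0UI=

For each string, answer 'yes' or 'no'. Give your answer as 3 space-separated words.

Answer: yes yes yes

Derivation:
String 1: '/UNUZg==' → valid
String 2: 'Xi4=' → valid
String 3: '0UI=' → valid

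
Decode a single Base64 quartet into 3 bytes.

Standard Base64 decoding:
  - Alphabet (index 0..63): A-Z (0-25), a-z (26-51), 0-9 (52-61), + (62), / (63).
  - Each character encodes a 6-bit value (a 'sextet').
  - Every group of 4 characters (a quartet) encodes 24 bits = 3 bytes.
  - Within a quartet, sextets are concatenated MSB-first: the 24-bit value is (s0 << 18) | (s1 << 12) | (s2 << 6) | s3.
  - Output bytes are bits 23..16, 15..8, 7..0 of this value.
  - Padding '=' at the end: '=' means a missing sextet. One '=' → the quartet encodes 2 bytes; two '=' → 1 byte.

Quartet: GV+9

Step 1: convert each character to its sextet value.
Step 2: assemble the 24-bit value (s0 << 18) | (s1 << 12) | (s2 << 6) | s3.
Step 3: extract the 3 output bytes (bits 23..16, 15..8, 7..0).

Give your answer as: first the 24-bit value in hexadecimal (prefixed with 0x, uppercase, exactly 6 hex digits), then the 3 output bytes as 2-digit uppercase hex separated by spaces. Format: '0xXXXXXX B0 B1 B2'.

Sextets: G=6, V=21, +=62, 9=61
24-bit: (6<<18) | (21<<12) | (62<<6) | 61
      = 0x180000 | 0x015000 | 0x000F80 | 0x00003D
      = 0x195FBD
Bytes: (v>>16)&0xFF=19, (v>>8)&0xFF=5F, v&0xFF=BD

Answer: 0x195FBD 19 5F BD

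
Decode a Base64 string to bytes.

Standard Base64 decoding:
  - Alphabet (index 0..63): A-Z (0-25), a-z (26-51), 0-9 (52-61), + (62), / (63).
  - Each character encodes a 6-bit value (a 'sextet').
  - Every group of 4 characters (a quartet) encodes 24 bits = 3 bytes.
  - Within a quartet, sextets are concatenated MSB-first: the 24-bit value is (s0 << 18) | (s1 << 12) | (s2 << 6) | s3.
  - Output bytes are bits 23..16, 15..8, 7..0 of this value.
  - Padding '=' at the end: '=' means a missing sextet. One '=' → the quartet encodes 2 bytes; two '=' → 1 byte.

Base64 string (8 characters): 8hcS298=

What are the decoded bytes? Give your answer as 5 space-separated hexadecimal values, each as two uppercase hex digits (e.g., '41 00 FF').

Answer: F2 17 12 DB DF

Derivation:
After char 0 ('8'=60): chars_in_quartet=1 acc=0x3C bytes_emitted=0
After char 1 ('h'=33): chars_in_quartet=2 acc=0xF21 bytes_emitted=0
After char 2 ('c'=28): chars_in_quartet=3 acc=0x3C85C bytes_emitted=0
After char 3 ('S'=18): chars_in_quartet=4 acc=0xF21712 -> emit F2 17 12, reset; bytes_emitted=3
After char 4 ('2'=54): chars_in_quartet=1 acc=0x36 bytes_emitted=3
After char 5 ('9'=61): chars_in_quartet=2 acc=0xDBD bytes_emitted=3
After char 6 ('8'=60): chars_in_quartet=3 acc=0x36F7C bytes_emitted=3
Padding '=': partial quartet acc=0x36F7C -> emit DB DF; bytes_emitted=5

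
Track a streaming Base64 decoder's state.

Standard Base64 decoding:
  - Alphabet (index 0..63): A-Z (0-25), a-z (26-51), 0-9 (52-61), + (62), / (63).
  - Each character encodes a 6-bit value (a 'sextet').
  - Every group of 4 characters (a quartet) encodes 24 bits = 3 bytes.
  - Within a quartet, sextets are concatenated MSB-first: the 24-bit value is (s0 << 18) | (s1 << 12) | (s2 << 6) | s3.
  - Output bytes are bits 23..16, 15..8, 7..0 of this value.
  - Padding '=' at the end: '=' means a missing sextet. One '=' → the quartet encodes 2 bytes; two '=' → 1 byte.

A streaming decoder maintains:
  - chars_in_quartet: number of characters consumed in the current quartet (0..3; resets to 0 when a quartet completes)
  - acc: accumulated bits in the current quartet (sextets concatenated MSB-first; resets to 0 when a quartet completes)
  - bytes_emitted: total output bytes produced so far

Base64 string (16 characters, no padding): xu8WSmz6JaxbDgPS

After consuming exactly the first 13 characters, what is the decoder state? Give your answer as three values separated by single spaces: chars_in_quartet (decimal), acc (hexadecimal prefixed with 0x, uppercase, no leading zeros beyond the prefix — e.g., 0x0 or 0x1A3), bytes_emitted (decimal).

Answer: 1 0x3 9

Derivation:
After char 0 ('x'=49): chars_in_quartet=1 acc=0x31 bytes_emitted=0
After char 1 ('u'=46): chars_in_quartet=2 acc=0xC6E bytes_emitted=0
After char 2 ('8'=60): chars_in_quartet=3 acc=0x31BBC bytes_emitted=0
After char 3 ('W'=22): chars_in_quartet=4 acc=0xC6EF16 -> emit C6 EF 16, reset; bytes_emitted=3
After char 4 ('S'=18): chars_in_quartet=1 acc=0x12 bytes_emitted=3
After char 5 ('m'=38): chars_in_quartet=2 acc=0x4A6 bytes_emitted=3
After char 6 ('z'=51): chars_in_quartet=3 acc=0x129B3 bytes_emitted=3
After char 7 ('6'=58): chars_in_quartet=4 acc=0x4A6CFA -> emit 4A 6C FA, reset; bytes_emitted=6
After char 8 ('J'=9): chars_in_quartet=1 acc=0x9 bytes_emitted=6
After char 9 ('a'=26): chars_in_quartet=2 acc=0x25A bytes_emitted=6
After char 10 ('x'=49): chars_in_quartet=3 acc=0x96B1 bytes_emitted=6
After char 11 ('b'=27): chars_in_quartet=4 acc=0x25AC5B -> emit 25 AC 5B, reset; bytes_emitted=9
After char 12 ('D'=3): chars_in_quartet=1 acc=0x3 bytes_emitted=9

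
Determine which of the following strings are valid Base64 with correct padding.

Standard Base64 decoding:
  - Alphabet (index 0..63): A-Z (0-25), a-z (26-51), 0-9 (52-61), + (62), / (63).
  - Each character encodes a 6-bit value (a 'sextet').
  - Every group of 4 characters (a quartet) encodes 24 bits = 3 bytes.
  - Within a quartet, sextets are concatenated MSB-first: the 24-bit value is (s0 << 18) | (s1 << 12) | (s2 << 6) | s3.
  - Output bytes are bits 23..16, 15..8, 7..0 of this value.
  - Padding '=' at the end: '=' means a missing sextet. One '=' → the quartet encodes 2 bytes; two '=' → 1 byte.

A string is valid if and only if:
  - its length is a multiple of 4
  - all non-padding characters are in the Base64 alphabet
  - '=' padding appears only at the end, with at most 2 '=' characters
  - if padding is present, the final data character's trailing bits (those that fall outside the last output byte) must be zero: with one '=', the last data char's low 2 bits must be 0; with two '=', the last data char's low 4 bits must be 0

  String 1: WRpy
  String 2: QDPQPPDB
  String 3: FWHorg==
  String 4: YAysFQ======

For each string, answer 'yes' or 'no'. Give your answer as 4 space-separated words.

Answer: yes yes yes no

Derivation:
String 1: 'WRpy' → valid
String 2: 'QDPQPPDB' → valid
String 3: 'FWHorg==' → valid
String 4: 'YAysFQ======' → invalid (6 pad chars (max 2))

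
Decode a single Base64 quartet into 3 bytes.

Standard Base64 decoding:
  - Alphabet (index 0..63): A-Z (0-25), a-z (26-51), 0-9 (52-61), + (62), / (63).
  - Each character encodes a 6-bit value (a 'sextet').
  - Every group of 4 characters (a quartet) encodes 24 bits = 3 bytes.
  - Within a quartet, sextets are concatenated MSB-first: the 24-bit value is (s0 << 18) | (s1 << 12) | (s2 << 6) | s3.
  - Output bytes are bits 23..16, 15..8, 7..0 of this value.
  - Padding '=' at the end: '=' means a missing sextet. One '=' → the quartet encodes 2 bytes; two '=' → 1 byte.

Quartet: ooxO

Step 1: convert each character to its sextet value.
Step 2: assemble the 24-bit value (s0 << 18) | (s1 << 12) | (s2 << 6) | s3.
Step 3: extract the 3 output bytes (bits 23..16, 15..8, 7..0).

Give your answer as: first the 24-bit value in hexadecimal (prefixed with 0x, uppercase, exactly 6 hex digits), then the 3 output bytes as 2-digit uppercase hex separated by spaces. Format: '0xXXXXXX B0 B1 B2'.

Sextets: o=40, o=40, x=49, O=14
24-bit: (40<<18) | (40<<12) | (49<<6) | 14
      = 0xA00000 | 0x028000 | 0x000C40 | 0x00000E
      = 0xA28C4E
Bytes: (v>>16)&0xFF=A2, (v>>8)&0xFF=8C, v&0xFF=4E

Answer: 0xA28C4E A2 8C 4E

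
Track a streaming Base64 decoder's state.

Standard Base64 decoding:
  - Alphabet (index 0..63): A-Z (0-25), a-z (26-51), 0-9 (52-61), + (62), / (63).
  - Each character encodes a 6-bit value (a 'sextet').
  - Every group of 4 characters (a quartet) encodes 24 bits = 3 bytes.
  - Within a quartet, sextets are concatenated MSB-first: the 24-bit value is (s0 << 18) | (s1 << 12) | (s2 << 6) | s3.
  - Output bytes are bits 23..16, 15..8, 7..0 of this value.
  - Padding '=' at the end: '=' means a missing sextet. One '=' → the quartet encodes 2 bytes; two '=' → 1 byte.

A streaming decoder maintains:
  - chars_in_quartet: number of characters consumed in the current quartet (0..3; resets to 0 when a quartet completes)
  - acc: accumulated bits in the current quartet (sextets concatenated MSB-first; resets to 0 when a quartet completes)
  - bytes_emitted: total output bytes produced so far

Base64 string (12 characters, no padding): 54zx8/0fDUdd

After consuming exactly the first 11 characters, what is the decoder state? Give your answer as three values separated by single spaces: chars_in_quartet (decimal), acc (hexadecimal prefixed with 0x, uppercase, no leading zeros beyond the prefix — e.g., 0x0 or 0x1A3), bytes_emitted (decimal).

Answer: 3 0x351D 6

Derivation:
After char 0 ('5'=57): chars_in_quartet=1 acc=0x39 bytes_emitted=0
After char 1 ('4'=56): chars_in_quartet=2 acc=0xE78 bytes_emitted=0
After char 2 ('z'=51): chars_in_quartet=3 acc=0x39E33 bytes_emitted=0
After char 3 ('x'=49): chars_in_quartet=4 acc=0xE78CF1 -> emit E7 8C F1, reset; bytes_emitted=3
After char 4 ('8'=60): chars_in_quartet=1 acc=0x3C bytes_emitted=3
After char 5 ('/'=63): chars_in_quartet=2 acc=0xF3F bytes_emitted=3
After char 6 ('0'=52): chars_in_quartet=3 acc=0x3CFF4 bytes_emitted=3
After char 7 ('f'=31): chars_in_quartet=4 acc=0xF3FD1F -> emit F3 FD 1F, reset; bytes_emitted=6
After char 8 ('D'=3): chars_in_quartet=1 acc=0x3 bytes_emitted=6
After char 9 ('U'=20): chars_in_quartet=2 acc=0xD4 bytes_emitted=6
After char 10 ('d'=29): chars_in_quartet=3 acc=0x351D bytes_emitted=6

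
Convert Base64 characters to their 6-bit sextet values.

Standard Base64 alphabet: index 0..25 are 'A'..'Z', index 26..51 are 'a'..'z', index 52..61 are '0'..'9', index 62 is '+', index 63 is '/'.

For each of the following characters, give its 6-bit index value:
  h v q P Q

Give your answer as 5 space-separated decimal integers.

Answer: 33 47 42 15 16

Derivation:
'h': a..z range, 26 + ord('h') − ord('a') = 33
'v': a..z range, 26 + ord('v') − ord('a') = 47
'q': a..z range, 26 + ord('q') − ord('a') = 42
'P': A..Z range, ord('P') − ord('A') = 15
'Q': A..Z range, ord('Q') − ord('A') = 16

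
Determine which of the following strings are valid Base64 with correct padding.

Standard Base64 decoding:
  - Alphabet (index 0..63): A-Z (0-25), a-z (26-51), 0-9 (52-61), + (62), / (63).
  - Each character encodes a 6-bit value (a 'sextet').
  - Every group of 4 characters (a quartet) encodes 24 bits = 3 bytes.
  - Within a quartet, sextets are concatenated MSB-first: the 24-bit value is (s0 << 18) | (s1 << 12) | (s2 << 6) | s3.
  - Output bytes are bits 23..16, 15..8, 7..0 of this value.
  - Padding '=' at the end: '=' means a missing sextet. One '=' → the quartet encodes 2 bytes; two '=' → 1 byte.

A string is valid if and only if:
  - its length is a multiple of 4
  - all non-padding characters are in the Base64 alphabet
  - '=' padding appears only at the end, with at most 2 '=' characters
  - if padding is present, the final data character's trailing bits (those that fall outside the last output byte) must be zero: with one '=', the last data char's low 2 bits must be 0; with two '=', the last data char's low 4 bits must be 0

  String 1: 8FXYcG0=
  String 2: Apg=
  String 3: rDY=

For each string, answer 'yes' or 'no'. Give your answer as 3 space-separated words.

String 1: '8FXYcG0=' → valid
String 2: 'Apg=' → valid
String 3: 'rDY=' → valid

Answer: yes yes yes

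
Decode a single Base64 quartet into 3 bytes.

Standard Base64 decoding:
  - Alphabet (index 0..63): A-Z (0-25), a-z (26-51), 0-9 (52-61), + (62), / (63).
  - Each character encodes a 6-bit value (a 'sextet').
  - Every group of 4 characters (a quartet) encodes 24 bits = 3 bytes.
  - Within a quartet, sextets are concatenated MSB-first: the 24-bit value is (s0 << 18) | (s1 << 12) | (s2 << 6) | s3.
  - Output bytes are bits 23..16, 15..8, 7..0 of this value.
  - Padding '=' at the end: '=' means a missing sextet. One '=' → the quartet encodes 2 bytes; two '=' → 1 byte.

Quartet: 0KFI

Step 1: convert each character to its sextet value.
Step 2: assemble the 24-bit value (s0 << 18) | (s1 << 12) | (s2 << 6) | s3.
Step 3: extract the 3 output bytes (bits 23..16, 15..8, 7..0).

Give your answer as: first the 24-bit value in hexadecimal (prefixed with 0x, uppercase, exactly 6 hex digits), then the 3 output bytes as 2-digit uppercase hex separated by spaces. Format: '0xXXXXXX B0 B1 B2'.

Sextets: 0=52, K=10, F=5, I=8
24-bit: (52<<18) | (10<<12) | (5<<6) | 8
      = 0xD00000 | 0x00A000 | 0x000140 | 0x000008
      = 0xD0A148
Bytes: (v>>16)&0xFF=D0, (v>>8)&0xFF=A1, v&0xFF=48

Answer: 0xD0A148 D0 A1 48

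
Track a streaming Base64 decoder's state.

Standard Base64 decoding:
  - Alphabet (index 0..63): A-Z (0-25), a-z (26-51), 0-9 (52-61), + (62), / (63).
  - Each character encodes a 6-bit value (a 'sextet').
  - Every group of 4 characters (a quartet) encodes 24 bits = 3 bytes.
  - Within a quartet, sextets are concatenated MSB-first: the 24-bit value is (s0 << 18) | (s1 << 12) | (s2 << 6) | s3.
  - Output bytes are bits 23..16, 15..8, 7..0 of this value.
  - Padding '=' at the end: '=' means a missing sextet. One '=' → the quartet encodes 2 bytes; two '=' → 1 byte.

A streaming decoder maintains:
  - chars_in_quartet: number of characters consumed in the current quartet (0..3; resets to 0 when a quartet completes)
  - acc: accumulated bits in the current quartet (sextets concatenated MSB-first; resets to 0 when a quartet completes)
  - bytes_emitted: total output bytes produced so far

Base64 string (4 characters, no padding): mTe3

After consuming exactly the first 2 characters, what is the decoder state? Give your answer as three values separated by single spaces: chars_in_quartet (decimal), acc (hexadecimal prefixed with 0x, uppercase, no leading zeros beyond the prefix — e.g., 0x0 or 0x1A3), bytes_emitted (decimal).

Answer: 2 0x993 0

Derivation:
After char 0 ('m'=38): chars_in_quartet=1 acc=0x26 bytes_emitted=0
After char 1 ('T'=19): chars_in_quartet=2 acc=0x993 bytes_emitted=0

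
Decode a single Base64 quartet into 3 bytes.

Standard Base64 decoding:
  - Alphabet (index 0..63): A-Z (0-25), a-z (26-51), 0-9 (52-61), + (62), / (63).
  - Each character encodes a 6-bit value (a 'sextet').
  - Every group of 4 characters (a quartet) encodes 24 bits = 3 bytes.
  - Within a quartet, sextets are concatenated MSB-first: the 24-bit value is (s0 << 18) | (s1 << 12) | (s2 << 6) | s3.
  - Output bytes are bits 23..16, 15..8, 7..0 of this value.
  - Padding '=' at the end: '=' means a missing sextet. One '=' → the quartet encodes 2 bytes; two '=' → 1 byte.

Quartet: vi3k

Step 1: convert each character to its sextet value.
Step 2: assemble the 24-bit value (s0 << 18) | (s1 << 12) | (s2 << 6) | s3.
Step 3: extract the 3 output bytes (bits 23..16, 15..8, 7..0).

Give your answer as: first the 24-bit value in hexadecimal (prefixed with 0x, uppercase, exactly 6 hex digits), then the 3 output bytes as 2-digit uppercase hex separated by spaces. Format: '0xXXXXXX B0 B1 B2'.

Sextets: v=47, i=34, 3=55, k=36
24-bit: (47<<18) | (34<<12) | (55<<6) | 36
      = 0xBC0000 | 0x022000 | 0x000DC0 | 0x000024
      = 0xBE2DE4
Bytes: (v>>16)&0xFF=BE, (v>>8)&0xFF=2D, v&0xFF=E4

Answer: 0xBE2DE4 BE 2D E4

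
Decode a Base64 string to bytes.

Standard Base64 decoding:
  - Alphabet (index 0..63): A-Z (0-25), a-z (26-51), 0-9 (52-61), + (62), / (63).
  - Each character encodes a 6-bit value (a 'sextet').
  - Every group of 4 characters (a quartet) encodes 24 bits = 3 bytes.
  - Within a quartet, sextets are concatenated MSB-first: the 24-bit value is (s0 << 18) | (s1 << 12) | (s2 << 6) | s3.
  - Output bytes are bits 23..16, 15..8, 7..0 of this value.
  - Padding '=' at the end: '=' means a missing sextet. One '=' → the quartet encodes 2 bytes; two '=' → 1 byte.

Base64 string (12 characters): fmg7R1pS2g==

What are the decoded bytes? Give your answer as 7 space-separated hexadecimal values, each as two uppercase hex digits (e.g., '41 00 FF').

Answer: 7E 68 3B 47 5A 52 DA

Derivation:
After char 0 ('f'=31): chars_in_quartet=1 acc=0x1F bytes_emitted=0
After char 1 ('m'=38): chars_in_quartet=2 acc=0x7E6 bytes_emitted=0
After char 2 ('g'=32): chars_in_quartet=3 acc=0x1F9A0 bytes_emitted=0
After char 3 ('7'=59): chars_in_quartet=4 acc=0x7E683B -> emit 7E 68 3B, reset; bytes_emitted=3
After char 4 ('R'=17): chars_in_quartet=1 acc=0x11 bytes_emitted=3
After char 5 ('1'=53): chars_in_quartet=2 acc=0x475 bytes_emitted=3
After char 6 ('p'=41): chars_in_quartet=3 acc=0x11D69 bytes_emitted=3
After char 7 ('S'=18): chars_in_quartet=4 acc=0x475A52 -> emit 47 5A 52, reset; bytes_emitted=6
After char 8 ('2'=54): chars_in_quartet=1 acc=0x36 bytes_emitted=6
After char 9 ('g'=32): chars_in_quartet=2 acc=0xDA0 bytes_emitted=6
Padding '==': partial quartet acc=0xDA0 -> emit DA; bytes_emitted=7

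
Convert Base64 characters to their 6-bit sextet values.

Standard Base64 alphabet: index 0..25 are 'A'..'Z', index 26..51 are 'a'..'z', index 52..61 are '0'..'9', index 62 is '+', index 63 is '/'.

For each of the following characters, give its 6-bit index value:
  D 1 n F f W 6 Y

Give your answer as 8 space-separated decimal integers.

'D': A..Z range, ord('D') − ord('A') = 3
'1': 0..9 range, 52 + ord('1') − ord('0') = 53
'n': a..z range, 26 + ord('n') − ord('a') = 39
'F': A..Z range, ord('F') − ord('A') = 5
'f': a..z range, 26 + ord('f') − ord('a') = 31
'W': A..Z range, ord('W') − ord('A') = 22
'6': 0..9 range, 52 + ord('6') − ord('0') = 58
'Y': A..Z range, ord('Y') − ord('A') = 24

Answer: 3 53 39 5 31 22 58 24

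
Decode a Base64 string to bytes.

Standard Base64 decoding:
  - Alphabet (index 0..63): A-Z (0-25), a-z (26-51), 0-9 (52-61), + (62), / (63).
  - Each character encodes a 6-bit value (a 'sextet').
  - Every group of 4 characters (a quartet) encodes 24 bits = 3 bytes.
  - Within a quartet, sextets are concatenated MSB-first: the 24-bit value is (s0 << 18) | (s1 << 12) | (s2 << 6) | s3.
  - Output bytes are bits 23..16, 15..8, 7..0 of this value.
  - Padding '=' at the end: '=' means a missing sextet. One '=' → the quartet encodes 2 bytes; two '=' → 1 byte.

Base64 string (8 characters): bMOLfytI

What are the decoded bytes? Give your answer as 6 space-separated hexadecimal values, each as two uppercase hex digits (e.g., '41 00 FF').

After char 0 ('b'=27): chars_in_quartet=1 acc=0x1B bytes_emitted=0
After char 1 ('M'=12): chars_in_quartet=2 acc=0x6CC bytes_emitted=0
After char 2 ('O'=14): chars_in_quartet=3 acc=0x1B30E bytes_emitted=0
After char 3 ('L'=11): chars_in_quartet=4 acc=0x6CC38B -> emit 6C C3 8B, reset; bytes_emitted=3
After char 4 ('f'=31): chars_in_quartet=1 acc=0x1F bytes_emitted=3
After char 5 ('y'=50): chars_in_quartet=2 acc=0x7F2 bytes_emitted=3
After char 6 ('t'=45): chars_in_quartet=3 acc=0x1FCAD bytes_emitted=3
After char 7 ('I'=8): chars_in_quartet=4 acc=0x7F2B48 -> emit 7F 2B 48, reset; bytes_emitted=6

Answer: 6C C3 8B 7F 2B 48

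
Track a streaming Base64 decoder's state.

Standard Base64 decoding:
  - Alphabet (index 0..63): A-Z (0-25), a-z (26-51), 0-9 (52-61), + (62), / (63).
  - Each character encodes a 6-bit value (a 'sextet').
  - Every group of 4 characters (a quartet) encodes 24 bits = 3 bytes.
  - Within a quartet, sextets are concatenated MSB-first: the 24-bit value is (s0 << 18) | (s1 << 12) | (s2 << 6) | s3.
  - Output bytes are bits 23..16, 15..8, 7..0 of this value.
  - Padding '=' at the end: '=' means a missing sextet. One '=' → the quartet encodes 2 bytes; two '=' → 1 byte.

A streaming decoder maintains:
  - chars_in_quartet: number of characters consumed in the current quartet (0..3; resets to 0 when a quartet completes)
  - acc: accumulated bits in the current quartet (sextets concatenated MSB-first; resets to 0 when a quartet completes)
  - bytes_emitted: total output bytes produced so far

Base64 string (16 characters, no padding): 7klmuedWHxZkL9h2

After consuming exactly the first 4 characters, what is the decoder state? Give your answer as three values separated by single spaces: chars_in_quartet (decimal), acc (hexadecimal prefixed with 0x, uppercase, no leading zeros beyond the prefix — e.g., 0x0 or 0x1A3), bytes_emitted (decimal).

Answer: 0 0x0 3

Derivation:
After char 0 ('7'=59): chars_in_quartet=1 acc=0x3B bytes_emitted=0
After char 1 ('k'=36): chars_in_quartet=2 acc=0xEE4 bytes_emitted=0
After char 2 ('l'=37): chars_in_quartet=3 acc=0x3B925 bytes_emitted=0
After char 3 ('m'=38): chars_in_quartet=4 acc=0xEE4966 -> emit EE 49 66, reset; bytes_emitted=3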